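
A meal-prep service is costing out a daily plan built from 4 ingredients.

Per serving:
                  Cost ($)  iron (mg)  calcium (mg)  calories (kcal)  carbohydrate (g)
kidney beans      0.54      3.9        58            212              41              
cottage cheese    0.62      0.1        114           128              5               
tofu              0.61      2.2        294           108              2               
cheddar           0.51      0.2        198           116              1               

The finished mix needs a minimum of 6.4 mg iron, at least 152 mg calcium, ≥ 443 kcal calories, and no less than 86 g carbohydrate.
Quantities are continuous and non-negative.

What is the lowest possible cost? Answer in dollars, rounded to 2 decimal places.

$1.19

Let x1 = servings of kidney beans, x2 = servings of cottage cheese, x3 = servings of tofu, x4 = servings of cheddar.
Minimize 0.54x1 + 0.62x2 + 0.61x3 + 0.51x4 with:
  3.9x1 + 0.1x2 + 2.2x3 + 0.2x4 ≥ 6.4   (iron)
  58x1 + 114x2 + 294x3 + 198x4 ≥ 152   (calcium)
  212x1 + 128x2 + 108x3 + 116x4 ≥ 443   (calories)
  41x1 + 5x2 + 2x3 + 1x4 ≥ 86   (carbohydrate)
  x1, x2, x3, x4 ≥ 0.
The optimal basis is {kidney beans, tofu}; cottage cheese, cheddar drop out. The calcium and carbohydrate requirements are met with equality.
So kidney beans = 2.092 servings, tofu = 0.1042 servings.
Objective = 0.54·2.092 + 0.61·0.1042 = 1.1932.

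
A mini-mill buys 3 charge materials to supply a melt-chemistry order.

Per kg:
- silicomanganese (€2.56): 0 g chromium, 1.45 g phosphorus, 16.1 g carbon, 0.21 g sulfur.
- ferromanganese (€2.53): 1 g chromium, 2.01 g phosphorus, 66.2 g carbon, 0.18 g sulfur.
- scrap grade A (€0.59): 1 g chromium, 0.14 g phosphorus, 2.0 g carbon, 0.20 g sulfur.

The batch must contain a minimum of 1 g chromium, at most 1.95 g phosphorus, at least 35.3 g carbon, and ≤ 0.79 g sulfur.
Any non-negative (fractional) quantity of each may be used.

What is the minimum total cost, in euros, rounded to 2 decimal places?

€1.60

Treat it as an LP. Let x1 = kg of silicomanganese, x2 = kg of ferromanganese, x3 = kg of scrap grade A.
min 2.56x1 + 2.53x2 + 0.59x3 with:
  1x2 + 1x3 ≥ 1   (chromium)
  1.45x1 + 2.01x2 + 0.14x3 ≤ 1.95   (phosphorus)
  16.1x1 + 66.2x2 + 2x3 ≥ 35.3   (carbon)
  0.21x1 + 0.18x2 + 0.2x3 ≤ 0.79   (sulfur)
  x1, x2, x3 ≥ 0.
The minimum-cost mix takes nothing from silicomanganese — only ferromanganese, scrap grade A. The chromium and carbon requirements are met with equality.
Solving gives x2 = 0.5187, x3 = 0.4813.
Objective = 2.53·0.5187 + 0.59·0.4813 = 1.5963.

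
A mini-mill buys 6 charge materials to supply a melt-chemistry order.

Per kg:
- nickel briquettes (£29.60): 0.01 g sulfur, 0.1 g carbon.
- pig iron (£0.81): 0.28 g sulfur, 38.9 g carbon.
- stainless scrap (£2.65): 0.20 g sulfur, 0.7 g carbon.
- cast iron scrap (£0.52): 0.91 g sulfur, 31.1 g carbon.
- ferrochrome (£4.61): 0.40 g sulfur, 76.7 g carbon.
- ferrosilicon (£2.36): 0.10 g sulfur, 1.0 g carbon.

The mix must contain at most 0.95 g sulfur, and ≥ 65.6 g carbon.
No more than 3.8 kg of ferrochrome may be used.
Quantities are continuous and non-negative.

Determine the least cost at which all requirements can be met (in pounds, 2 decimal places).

£1.28

This is a linear program. Let x1 = kg of nickel briquettes, x2 = kg of pig iron, x3 = kg of stainless scrap, x4 = kg of cast iron scrap, x5 = kg of ferrochrome, x6 = kg of ferrosilicon.
min 29.6x1 + 0.81x2 + 2.65x3 + 0.52x4 + 4.61x5 + 2.36x6 subject to:
  0.01x1 + 0.28x2 + 0.2x3 + 0.91x4 + 0.4x5 + 0.1x6 ≤ 0.95   (sulfur)
  0.1x1 + 38.9x2 + 0.7x3 + 31.1x4 + 76.7x5 + 1x6 ≥ 65.6   (carbon)
  x5 ≤ 3.8
  x1, x2, x3, x4, x5, x6 ≥ 0.
The optimal basis is {pig iron, cast iron scrap}; nickel briquettes, stainless scrap, ferrochrome, ferrosilicon drop out. There the sulfur and carbon constraints are tight.
Optimal quantities: pig iron = 1.13 kg, cast iron scrap = 0.6964 kg.
Total cost: 0.81·1.13 + 0.52·0.6964 = 1.2774.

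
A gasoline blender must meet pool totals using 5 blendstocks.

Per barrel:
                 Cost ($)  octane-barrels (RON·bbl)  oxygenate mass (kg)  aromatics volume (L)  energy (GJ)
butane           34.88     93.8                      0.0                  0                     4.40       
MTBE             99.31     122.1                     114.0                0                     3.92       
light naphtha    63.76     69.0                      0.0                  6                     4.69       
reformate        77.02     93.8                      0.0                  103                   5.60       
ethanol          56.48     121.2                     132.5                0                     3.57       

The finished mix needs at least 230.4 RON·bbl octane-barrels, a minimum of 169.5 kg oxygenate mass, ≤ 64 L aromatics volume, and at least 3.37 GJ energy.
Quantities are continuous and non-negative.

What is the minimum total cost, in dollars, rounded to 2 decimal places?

$100.27

This is a linear program. Let x1 = barrels of butane, x2 = barrels of MTBE, x3 = barrels of light naphtha, x4 = barrels of reformate, x5 = barrels of ethanol.
Minimise 34.88x1 + 99.31x2 + 63.76x3 + 77.02x4 + 56.48x5 s.t.:
  93.8x1 + 122.1x2 + 69x3 + 93.8x4 + 121.2x5 ≥ 230.4   (octane-barrels)
  114x2 + 132.5x5 ≥ 169.5   (oxygenate mass)
  6x3 + 103x4 ≤ 64   (aromatics volume)
  4.4x1 + 3.92x2 + 4.69x3 + 5.6x4 + 3.57x5 ≥ 3.37   (energy)
  x1, x2, x3, x4, x5 ≥ 0.
The cheapest feasible vertex uses only butane, ethanol; MTBE, light naphtha, reformate are not used. There the octane-barrels and oxygenate mass constraints are tight.
Optimal quantities: butane = 0.80336 barrels, ethanol = 1.2792 barrels.
Objective = 34.88·0.80336 + 56.48·1.2792 = 100.2704.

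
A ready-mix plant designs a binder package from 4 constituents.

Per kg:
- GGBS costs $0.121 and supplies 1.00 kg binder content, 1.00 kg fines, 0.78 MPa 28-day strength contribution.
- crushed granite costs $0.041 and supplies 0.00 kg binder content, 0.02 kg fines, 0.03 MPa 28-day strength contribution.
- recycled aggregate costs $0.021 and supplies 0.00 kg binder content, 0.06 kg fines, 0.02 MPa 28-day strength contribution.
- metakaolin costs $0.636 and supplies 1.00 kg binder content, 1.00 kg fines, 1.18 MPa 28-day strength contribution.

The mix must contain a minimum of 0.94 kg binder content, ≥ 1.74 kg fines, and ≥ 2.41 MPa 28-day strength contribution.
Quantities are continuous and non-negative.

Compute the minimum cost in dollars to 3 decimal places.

$0.374

Let x1 = kg of GGBS, x2 = kg of crushed granite, x3 = kg of recycled aggregate, x4 = kg of metakaolin.
Minimise 0.121x1 + 0.041x2 + 0.021x3 + 0.636x4 with:
  1x1 + 1x4 ≥ 0.94   (binder content)
  1x1 + 0.02x2 + 0.06x3 + 1x4 ≥ 1.74   (fines)
  0.78x1 + 0.03x2 + 0.02x3 + 1.18x4 ≥ 2.41   (28-day strength contribution)
  x1, x2, x3, x4 ≥ 0.
The minimum-cost mix takes nothing from crushed granite, recycled aggregate, metakaolin — only GGBS. There the 28-day strength contribution constraint is tight.
That vertex is x1 = 3.09.
Total cost: 0.121·3.09 = 0.37389.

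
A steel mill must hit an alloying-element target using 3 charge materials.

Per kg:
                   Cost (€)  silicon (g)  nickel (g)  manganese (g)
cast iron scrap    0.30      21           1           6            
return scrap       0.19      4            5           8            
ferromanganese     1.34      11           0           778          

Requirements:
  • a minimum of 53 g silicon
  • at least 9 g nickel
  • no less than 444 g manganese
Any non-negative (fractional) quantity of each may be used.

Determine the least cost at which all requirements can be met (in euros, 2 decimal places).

€1.58

Let x1 = kg of cast iron scrap, x2 = kg of return scrap, x3 = kg of ferromanganese.
Minimise 0.3x1 + 0.19x2 + 1.34x3 with:
  21x1 + 4x2 + 11x3 ≥ 53   (silicon)
  1x1 + 5x2 ≥ 9   (nickel)
  6x1 + 8x2 + 778x3 ≥ 444   (manganese)
  x1, x2, x3 ≥ 0.
All 3 inputs are positive at the optimum. The silicon, nickel, manganese requirements are met with equality.
That vertex is x1 = 1.973, x2 = 1.405, x3 = 0.541.
Total cost: 0.3·1.973 + 0.19·1.405 + 1.34·0.541 = 1.5838.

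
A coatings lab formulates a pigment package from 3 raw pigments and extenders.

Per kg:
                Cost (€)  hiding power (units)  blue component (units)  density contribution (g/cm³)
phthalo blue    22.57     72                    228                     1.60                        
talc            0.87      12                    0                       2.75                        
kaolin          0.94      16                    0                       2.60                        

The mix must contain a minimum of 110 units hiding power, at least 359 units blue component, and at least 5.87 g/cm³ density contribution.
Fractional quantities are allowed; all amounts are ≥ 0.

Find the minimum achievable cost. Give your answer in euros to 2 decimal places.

€36.60

Let x1 = kg of phthalo blue, x2 = kg of talc, x3 = kg of kaolin.
Minimize 22.57x1 + 0.87x2 + 0.94x3 with:
  72x1 + 12x2 + 16x3 ≥ 110   (hiding power)
  228x1 ≥ 359   (blue component)
  1.6x1 + 2.75x2 + 2.6x3 ≥ 5.87   (density contribution)
  x1, x2, x3 ≥ 0.
The cheapest feasible vertex uses only phthalo blue, talc; kaolin is not used. The blue component and density contribution requirements are met with equality.
Solving gives x1 = 1.5746, x2 = 1.2184.
Hence cost = 22.57·1.5746 + 0.87·1.2184 = €36.5987.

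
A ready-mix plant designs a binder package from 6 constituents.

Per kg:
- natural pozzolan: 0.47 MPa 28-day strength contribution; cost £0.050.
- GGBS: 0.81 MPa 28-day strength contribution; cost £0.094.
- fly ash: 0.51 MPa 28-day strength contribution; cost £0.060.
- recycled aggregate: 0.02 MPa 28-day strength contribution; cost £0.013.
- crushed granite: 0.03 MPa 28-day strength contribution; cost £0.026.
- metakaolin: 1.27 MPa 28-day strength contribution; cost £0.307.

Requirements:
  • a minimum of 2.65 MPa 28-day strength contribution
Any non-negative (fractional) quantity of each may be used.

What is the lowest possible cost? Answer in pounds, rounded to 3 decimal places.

This is a linear program. Let x1 = kg of natural pozzolan, x2 = kg of GGBS, x3 = kg of fly ash, x4 = kg of recycled aggregate, x5 = kg of crushed granite, x6 = kg of metakaolin.
Minimise 0.05x1 + 0.094x2 + 0.06x3 + 0.013x4 + 0.026x5 + 0.307x6 subject to:
  0.47x1 + 0.81x2 + 0.51x3 + 0.02x4 + 0.03x5 + 1.27x6 ≥ 2.65   (28-day strength contribution)
  x1, x2, x3, x4, x5, x6 ≥ 0.
At the optimum only natural pozzolan is positive (GGBS, fly ash, recycled aggregate, crushed granite, metakaolin = 0). The 28-day strength contribution requirement is met with equality.
That vertex is x1 = 5.638.
Hence cost = 0.05·5.638 = £0.28190.

£0.282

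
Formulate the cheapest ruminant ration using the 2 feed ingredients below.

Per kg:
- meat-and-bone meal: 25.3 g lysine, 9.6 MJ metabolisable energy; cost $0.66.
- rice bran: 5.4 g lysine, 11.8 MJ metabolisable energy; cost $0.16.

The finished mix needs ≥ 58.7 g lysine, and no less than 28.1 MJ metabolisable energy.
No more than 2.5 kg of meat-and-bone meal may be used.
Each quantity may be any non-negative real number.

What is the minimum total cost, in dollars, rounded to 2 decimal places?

Set it up as a linear program. Let x1 = kg of meat-and-bone meal, x2 = kg of rice bran.
Minimise 0.66x1 + 0.16x2 with:
  25.3x1 + 5.4x2 ≥ 58.7   (lysine)
  9.6x1 + 11.8x2 ≥ 28.1   (metabolisable energy)
  x1 ≤ 2.5
  x1, x2 ≥ 0.
Both inputs are positive at the optimum. There the lysine and metabolisable energy constraints are tight.
Optimal quantities: meat-and-bone meal = 2.193 kg, rice bran = 0.5975 kg.
Hence cost = 0.66·2.193 + 0.16·0.5975 = $1.5430.

$1.54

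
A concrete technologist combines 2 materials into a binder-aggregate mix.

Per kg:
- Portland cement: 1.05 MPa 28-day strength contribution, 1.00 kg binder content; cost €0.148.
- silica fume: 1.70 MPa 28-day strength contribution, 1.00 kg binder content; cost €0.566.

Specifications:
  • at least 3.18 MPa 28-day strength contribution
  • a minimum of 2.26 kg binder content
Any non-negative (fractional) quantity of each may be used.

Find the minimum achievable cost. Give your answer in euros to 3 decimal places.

Let x1 = kg of Portland cement, x2 = kg of silica fume.
min 0.148x1 + 0.566x2 with:
  1.05x1 + 1.7x2 ≥ 3.18   (28-day strength contribution)
  1x1 + 1x2 ≥ 2.26   (binder content)
  x1, x2 ≥ 0.
The optimal basis is {Portland cement}; silica fume drops out. The 28-day strength contribution requirement is met with equality.
That vertex is x1 = 3.029.
Total cost: 0.148·3.029 = 0.44829.

€0.448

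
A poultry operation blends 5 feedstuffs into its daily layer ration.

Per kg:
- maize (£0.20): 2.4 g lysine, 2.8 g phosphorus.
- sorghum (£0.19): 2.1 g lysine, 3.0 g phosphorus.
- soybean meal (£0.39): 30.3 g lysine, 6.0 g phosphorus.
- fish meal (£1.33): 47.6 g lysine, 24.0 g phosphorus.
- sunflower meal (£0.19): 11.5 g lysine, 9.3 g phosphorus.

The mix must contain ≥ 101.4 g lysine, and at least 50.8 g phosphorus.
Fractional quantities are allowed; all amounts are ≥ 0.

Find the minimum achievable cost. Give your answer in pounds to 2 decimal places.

£1.49

Set it up as a linear program. Let x1 = kg of maize, x2 = kg of sorghum, x3 = kg of soybean meal, x4 = kg of fish meal, x5 = kg of sunflower meal.
Minimize 0.2x1 + 0.19x2 + 0.39x3 + 1.33x4 + 0.19x5 with:
  2.4x1 + 2.1x2 + 30.3x3 + 47.6x4 + 11.5x5 ≥ 101.4   (lysine)
  2.8x1 + 3x2 + 6x3 + 24x4 + 9.3x5 ≥ 50.8   (phosphorus)
  x1, x2, x3, x4, x5 ≥ 0.
The optimal basis is {soybean meal, sunflower meal}; maize, sorghum, fish meal drop out. There the lysine and phosphorus constraints are tight.
Optimal quantities: soybean meal = 1.686 kg, sunflower meal = 4.374 kg.
Cost = 0.39·1.686 + 0.19·4.374 = 1.4886.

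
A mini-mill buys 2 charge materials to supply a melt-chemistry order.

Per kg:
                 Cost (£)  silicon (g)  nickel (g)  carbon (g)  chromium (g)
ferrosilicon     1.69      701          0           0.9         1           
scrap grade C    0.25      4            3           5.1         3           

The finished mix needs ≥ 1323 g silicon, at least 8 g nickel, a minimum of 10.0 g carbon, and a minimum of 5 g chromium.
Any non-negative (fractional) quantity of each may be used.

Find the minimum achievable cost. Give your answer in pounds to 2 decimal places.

Let x1 = kg of ferrosilicon, x2 = kg of scrap grade C.
min 1.69x1 + 0.25x2 s.t.:
  701x1 + 4x2 ≥ 1323   (silicon)
  3x2 ≥ 8   (nickel)
  0.9x1 + 5.1x2 ≥ 10   (carbon)
  1x1 + 3x2 ≥ 5   (chromium)
  x1, x2 ≥ 0.
Both inputs are positive at the optimum. There the silicon and nickel constraints are tight.
Solving gives x1 = 1.872, x2 = 2.667.
Total cost: 1.69·1.872 + 0.25·2.667 = 3.8304.

£3.83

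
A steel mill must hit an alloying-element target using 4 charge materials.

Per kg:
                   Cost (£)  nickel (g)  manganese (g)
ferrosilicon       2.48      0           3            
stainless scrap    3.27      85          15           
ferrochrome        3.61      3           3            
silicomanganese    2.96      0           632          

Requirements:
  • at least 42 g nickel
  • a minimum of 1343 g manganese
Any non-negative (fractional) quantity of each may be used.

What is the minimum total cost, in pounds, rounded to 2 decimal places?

Let x1 = kg of ferrosilicon, x2 = kg of stainless scrap, x3 = kg of ferrochrome, x4 = kg of silicomanganese.
min 2.48x1 + 3.27x2 + 3.61x3 + 2.96x4 subject to:
  85x2 + 3x3 ≥ 42   (nickel)
  3x1 + 15x2 + 3x3 + 632x4 ≥ 1343   (manganese)
  x1, x2, x3, x4 ≥ 0.
At the optimum only stainless scrap, silicomanganese are positive (ferrosilicon, ferrochrome = 0). The nickel and manganese requirements are met with equality.
Solving gives x2 = 0.4941, x4 = 2.113.
Cost = 3.27·0.4941 + 2.96·2.113 = 7.8702.

£7.87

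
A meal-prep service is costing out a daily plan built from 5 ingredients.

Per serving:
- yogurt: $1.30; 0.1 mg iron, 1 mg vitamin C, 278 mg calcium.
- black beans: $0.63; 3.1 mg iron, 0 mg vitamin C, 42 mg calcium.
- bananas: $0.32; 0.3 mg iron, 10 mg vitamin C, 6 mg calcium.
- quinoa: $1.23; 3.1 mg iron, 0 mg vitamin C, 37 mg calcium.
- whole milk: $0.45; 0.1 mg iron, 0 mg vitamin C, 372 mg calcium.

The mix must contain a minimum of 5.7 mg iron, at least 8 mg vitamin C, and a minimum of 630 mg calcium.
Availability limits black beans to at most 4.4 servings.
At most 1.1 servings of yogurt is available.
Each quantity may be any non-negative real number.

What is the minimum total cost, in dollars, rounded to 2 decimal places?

Set it up as a linear program. Let x1 = servings of yogurt, x2 = servings of black beans, x3 = servings of bananas, x4 = servings of quinoa, x5 = servings of whole milk.
Minimize 1.3x1 + 0.63x2 + 0.32x3 + 1.23x4 + 0.45x5 s.t.:
  0.1x1 + 3.1x2 + 0.3x3 + 3.1x4 + 0.1x5 ≥ 5.7   (iron)
  1x1 + 10x3 ≥ 8   (vitamin C)
  278x1 + 42x2 + 6x3 + 37x4 + 372x5 ≥ 630   (calcium)
  x2 ≤ 4.4
  x1 ≤ 1.1
  x1, x2, x3, x4, x5 ≥ 0.
The minimum-cost mix takes nothing from yogurt, quinoa — only black beans, bananas, whole milk. There the iron, vitamin C, calcium constraints are tight.
That vertex is x2 = 1.713, x3 = 0.8, x5 = 1.487.
Total cost: 0.63·1.713 + 0.32·0.8 + 0.45·1.487 = 2.0043.

$2.00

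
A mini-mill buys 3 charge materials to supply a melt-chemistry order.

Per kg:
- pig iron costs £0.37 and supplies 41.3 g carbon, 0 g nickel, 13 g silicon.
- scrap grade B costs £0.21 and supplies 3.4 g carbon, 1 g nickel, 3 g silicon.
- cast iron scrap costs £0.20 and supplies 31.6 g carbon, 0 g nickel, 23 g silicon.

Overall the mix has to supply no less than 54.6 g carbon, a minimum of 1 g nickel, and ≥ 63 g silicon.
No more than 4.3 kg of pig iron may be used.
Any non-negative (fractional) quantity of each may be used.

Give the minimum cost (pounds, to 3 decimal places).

£0.732

Let x1 = kg of pig iron, x2 = kg of scrap grade B, x3 = kg of cast iron scrap.
Minimize 0.37x1 + 0.21x2 + 0.2x3 subject to:
  41.3x1 + 3.4x2 + 31.6x3 ≥ 54.6   (carbon)
  1x2 ≥ 1   (nickel)
  13x1 + 3x2 + 23x3 ≥ 63   (silicon)
  x1 ≤ 4.3
  x1, x2, x3 ≥ 0.
The minimum-cost mix takes nothing from pig iron — only scrap grade B, cast iron scrap. The nickel and silicon requirements are met with equality.
That vertex is x2 = 1, x3 = 2.609.
Total cost: 0.21·1 + 0.2·2.609 = 0.73180.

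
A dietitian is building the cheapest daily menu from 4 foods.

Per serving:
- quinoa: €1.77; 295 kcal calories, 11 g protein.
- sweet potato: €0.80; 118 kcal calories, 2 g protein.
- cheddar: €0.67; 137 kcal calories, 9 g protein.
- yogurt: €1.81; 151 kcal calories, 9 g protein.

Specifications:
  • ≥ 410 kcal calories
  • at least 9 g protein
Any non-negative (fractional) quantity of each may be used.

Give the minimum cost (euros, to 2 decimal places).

€2.01

Let x1 = servings of quinoa, x2 = servings of sweet potato, x3 = servings of cheddar, x4 = servings of yogurt.
Minimise 1.77x1 + 0.8x2 + 0.67x3 + 1.81x4 s.t.:
  295x1 + 118x2 + 137x3 + 151x4 ≥ 410   (calories)
  11x1 + 2x2 + 9x3 + 9x4 ≥ 9   (protein)
  x1, x2, x3, x4 ≥ 0.
At the optimum only cheddar is positive (quinoa, sweet potato, yogurt = 0). There the calories constraint is tight.
That vertex is x3 = 2.993.
Objective = 0.67·2.993 = 2.0053.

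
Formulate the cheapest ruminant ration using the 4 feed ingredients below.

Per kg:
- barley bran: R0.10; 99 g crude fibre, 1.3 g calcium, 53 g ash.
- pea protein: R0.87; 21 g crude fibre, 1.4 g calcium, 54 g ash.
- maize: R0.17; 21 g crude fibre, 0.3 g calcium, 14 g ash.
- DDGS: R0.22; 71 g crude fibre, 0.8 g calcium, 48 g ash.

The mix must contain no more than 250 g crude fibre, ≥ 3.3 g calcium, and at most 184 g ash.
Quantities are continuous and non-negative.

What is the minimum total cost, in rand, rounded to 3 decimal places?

Let x1 = kg of barley bran, x2 = kg of pea protein, x3 = kg of maize, x4 = kg of DDGS.
Minimise 0.1x1 + 0.87x2 + 0.17x3 + 0.22x4 s.t.:
  99x1 + 21x2 + 21x3 + 71x4 ≤ 250   (crude fibre)
  1.3x1 + 1.4x2 + 0.3x3 + 0.8x4 ≥ 3.3   (calcium)
  53x1 + 54x2 + 14x3 + 48x4 ≤ 184   (ash)
  x1, x2, x3, x4 ≥ 0.
The minimum-cost mix takes nothing from maize, DDGS — only barley bran, pea protein. The crude fibre and calcium requirements are met with equality.
So barley bran = 2.522 kg, pea protein = 0.01527 kg.
Total cost: 0.1·2.522 + 0.87·0.01527 = 0.26548.

R0.265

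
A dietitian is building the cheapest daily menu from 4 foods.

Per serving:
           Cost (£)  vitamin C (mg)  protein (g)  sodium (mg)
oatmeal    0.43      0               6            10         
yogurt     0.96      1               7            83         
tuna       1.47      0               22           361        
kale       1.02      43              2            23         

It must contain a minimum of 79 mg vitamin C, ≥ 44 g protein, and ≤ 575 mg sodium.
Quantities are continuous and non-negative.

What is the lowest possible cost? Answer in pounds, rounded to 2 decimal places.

£4.61

Set it up as a linear program. Let x1 = servings of oatmeal, x2 = servings of yogurt, x3 = servings of tuna, x4 = servings of kale.
Minimise 0.43x1 + 0.96x2 + 1.47x3 + 1.02x4 s.t.:
  1x2 + 43x4 ≥ 79   (vitamin C)
  6x1 + 7x2 + 22x3 + 2x4 ≥ 44   (protein)
  10x1 + 83x2 + 361x3 + 23x4 ≤ 575   (sodium)
  x1, x2, x3, x4 ≥ 0.
The optimal basis is {oatmeal, tuna, kale}; yogurt drops out. The vitamin C, protein, sodium requirements are met with equality.
Optimal quantities: oatmeal = 1.458 servings, tuna = 1.435 servings, kale = 1.837 servings.
Objective = 0.43·1.458 + 1.47·1.435 + 1.02·1.837 = 4.6101.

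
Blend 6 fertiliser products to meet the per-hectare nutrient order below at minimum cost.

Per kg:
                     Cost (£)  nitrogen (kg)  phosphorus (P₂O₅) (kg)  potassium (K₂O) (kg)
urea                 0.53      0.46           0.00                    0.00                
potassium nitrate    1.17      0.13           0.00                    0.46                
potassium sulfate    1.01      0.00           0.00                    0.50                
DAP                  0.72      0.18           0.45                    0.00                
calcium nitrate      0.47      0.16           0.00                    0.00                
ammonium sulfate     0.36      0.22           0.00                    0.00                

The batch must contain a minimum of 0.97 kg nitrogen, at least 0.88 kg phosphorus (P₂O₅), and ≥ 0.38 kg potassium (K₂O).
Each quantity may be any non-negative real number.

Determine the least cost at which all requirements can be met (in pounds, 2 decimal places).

Let x1 = kg of urea, x2 = kg of potassium nitrate, x3 = kg of potassium sulfate, x4 = kg of DAP, x5 = kg of calcium nitrate, x6 = kg of ammonium sulfate.
min 0.53x1 + 1.17x2 + 1.01x3 + 0.72x4 + 0.47x5 + 0.36x6 with:
  0.46x1 + 0.13x2 + 0.18x4 + 0.16x5 + 0.22x6 ≥ 0.97   (nitrogen)
  0.45x4 ≥ 0.88   (phosphorus (P₂O₅))
  0.46x2 + 0.5x3 ≥ 0.38   (potassium (K₂O))
  x1, x2, x3, x4, x5, x6 ≥ 0.
The cheapest feasible vertex uses only urea, potassium sulfate, DAP; potassium nitrate, calcium nitrate, ammonium sulfate are not used. There the nitrogen, phosphorus (P₂O₅), potassium (K₂O) constraints are tight.
Solving gives x1 = 1.343, x3 = 0.76, x4 = 1.956.
Objective = 0.53·1.343 + 1.01·0.76 + 0.72·1.956 = 2.8877.

£2.89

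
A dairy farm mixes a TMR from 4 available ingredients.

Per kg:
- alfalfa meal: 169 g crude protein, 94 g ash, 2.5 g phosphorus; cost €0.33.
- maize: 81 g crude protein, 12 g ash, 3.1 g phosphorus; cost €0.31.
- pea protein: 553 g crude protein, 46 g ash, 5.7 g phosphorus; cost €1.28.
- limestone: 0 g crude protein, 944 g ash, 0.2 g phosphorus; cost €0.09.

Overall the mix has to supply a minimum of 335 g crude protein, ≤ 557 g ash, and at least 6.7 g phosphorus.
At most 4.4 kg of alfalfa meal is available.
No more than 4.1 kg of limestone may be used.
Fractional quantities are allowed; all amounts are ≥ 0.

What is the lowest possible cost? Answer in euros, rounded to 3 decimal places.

Treat it as an LP. Let x1 = kg of alfalfa meal, x2 = kg of maize, x3 = kg of pea protein, x4 = kg of limestone.
min 0.33x1 + 0.31x2 + 1.28x3 + 0.09x4 s.t.:
  169x1 + 81x2 + 553x3 ≥ 335   (crude protein)
  94x1 + 12x2 + 46x3 + 944x4 ≤ 557   (ash)
  2.5x1 + 3.1x2 + 5.7x3 + 0.2x4 ≥ 6.7   (phosphorus)
  x1 ≤ 4.4
  x4 ≤ 4.1
  x1, x2, x3, x4 ≥ 0.
The optimal basis is {alfalfa meal, maize}; pea protein, limestone drop out. Binding constraints: crude protein and phosphorus.
Optimal quantities: alfalfa meal = 1.5426 kg, maize = 0.91724 kg.
Hence cost = 0.33·1.5426 + 0.31·0.91724 = €0.79340.

€0.793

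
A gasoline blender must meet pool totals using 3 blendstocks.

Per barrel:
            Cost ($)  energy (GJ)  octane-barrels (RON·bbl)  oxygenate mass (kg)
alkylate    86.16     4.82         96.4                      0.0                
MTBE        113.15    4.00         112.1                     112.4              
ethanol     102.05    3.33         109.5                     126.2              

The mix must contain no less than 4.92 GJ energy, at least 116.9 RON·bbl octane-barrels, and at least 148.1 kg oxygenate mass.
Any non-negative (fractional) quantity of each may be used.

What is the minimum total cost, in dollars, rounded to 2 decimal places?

$137.85

Let x1 = barrels of alkylate, x2 = barrels of MTBE, x3 = barrels of ethanol.
Minimize 86.16x1 + 113.15x2 + 102.05x3 with:
  4.82x1 + 4x2 + 3.33x3 ≥ 4.92   (energy)
  96.4x1 + 112.1x2 + 109.5x3 ≥ 116.9   (octane-barrels)
  112.4x2 + 126.2x3 ≥ 148.1   (oxygenate mass)
  x1, x2, x3 ≥ 0.
The minimum-cost mix takes nothing from MTBE — only alkylate, ethanol. The energy and oxygenate mass requirements are met with equality.
So alkylate = 0.20999 barrels, ethanol = 1.1735 barrels.
Objective = 86.16·0.20999 + 102.05·1.1735 = 137.8484.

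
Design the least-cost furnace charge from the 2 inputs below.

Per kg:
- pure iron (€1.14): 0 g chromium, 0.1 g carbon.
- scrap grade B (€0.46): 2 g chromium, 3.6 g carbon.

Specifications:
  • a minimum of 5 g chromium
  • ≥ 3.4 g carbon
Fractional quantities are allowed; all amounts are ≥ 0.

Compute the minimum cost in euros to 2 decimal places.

€1.15

This is a linear program. Let x1 = kg of pure iron, x2 = kg of scrap grade B.
Minimize 1.14x1 + 0.46x2 s.t.:
  2x2 ≥ 5   (chromium)
  0.1x1 + 3.6x2 ≥ 3.4   (carbon)
  x1, x2 ≥ 0.
The optimal basis is {scrap grade B}; pure iron drops out. The chromium requirement is met with equality.
That vertex is x2 = 2.5.
Hence cost = 0.46·2.5 = €1.1500.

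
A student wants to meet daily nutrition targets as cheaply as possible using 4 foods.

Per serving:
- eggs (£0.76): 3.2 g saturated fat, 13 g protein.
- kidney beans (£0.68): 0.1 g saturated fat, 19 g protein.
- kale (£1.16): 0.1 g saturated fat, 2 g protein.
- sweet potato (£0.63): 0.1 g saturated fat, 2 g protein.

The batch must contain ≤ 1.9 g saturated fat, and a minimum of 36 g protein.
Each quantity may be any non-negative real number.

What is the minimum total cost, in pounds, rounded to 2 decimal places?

£1.29

Treat it as an LP. Let x1 = servings of eggs, x2 = servings of kidney beans, x3 = servings of kale, x4 = servings of sweet potato.
Minimise 0.76x1 + 0.68x2 + 1.16x3 + 0.63x4 subject to:
  3.2x1 + 0.1x2 + 0.1x3 + 0.1x4 ≤ 1.9   (saturated fat)
  13x1 + 19x2 + 2x3 + 2x4 ≥ 36   (protein)
  x1, x2, x3, x4 ≥ 0.
The minimum-cost mix takes nothing from eggs, kale, sweet potato — only kidney beans. The protein requirement is met with equality.
That vertex is x2 = 1.895.
Hence cost = 0.68·1.895 = £1.2886.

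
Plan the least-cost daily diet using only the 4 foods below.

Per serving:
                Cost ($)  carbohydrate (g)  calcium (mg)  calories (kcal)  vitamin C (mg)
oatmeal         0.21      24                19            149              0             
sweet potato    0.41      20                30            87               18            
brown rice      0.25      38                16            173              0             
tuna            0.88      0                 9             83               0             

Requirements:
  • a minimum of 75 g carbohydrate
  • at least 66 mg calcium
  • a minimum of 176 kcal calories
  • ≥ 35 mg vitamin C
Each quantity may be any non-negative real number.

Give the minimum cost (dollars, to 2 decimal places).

Let x1 = servings of oatmeal, x2 = servings of sweet potato, x3 = servings of brown rice, x4 = servings of tuna.
Minimize 0.21x1 + 0.41x2 + 0.25x3 + 0.88x4 s.t.:
  24x1 + 20x2 + 38x3 ≥ 75   (carbohydrate)
  19x1 + 30x2 + 16x3 + 9x4 ≥ 66   (calcium)
  149x1 + 87x2 + 173x3 + 83x4 ≥ 176   (calories)
  18x2 ≥ 35   (vitamin C)
  x1, x2, x3, x4 ≥ 0.
The minimum-cost mix takes nothing from oatmeal, tuna — only sweet potato, brown rice. Binding constraints: carbohydrate and vitamin C.
That vertex is x2 = 1.944, x3 = 0.9503.
Cost = 0.41·1.944 + 0.25·0.9503 = 1.0346.

$1.03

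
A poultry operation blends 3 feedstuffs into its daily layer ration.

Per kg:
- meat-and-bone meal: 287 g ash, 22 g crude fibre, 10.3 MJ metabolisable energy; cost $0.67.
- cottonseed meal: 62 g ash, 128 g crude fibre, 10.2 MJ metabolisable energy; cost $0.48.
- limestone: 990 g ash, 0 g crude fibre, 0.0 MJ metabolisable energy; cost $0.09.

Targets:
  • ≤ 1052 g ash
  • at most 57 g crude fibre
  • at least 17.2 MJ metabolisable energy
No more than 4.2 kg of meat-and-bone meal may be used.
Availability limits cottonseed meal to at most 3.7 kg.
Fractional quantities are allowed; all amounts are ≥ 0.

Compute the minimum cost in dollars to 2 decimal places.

$1.08

This is a linear program. Let x1 = kg of meat-and-bone meal, x2 = kg of cottonseed meal, x3 = kg of limestone.
Minimise 0.67x1 + 0.48x2 + 0.09x3 subject to:
  287x1 + 62x2 + 990x3 ≤ 1052   (ash)
  22x1 + 128x2 ≤ 57   (crude fibre)
  10.3x1 + 10.2x2 ≥ 17.2   (metabolisable energy)
  x1 ≤ 4.2
  x2 ≤ 3.7
  x1, x2, x3 ≥ 0.
The cheapest feasible vertex uses only meat-and-bone meal, cottonseed meal; limestone is not used. Binding constraints: crude fibre and metabolisable energy.
Solving gives x1 = 1.481, x2 = 0.1908.
Total cost: 0.67·1.481 + 0.48·0.1908 = 1.0839.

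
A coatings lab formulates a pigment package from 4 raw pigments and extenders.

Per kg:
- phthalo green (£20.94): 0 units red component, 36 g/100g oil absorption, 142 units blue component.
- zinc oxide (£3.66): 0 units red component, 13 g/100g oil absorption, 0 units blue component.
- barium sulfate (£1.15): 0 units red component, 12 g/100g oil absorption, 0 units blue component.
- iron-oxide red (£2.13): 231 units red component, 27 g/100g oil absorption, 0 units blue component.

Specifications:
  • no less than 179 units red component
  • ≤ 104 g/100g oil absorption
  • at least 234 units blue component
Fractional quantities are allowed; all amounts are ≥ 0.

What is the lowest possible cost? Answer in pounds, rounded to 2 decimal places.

This is a linear program. Let x1 = kg of phthalo green, x2 = kg of zinc oxide, x3 = kg of barium sulfate, x4 = kg of iron-oxide red.
min 20.94x1 + 3.66x2 + 1.15x3 + 2.13x4 with:
  231x4 ≥ 179   (red component)
  36x1 + 13x2 + 12x3 + 27x4 ≤ 104   (oil absorption)
  142x1 ≥ 234   (blue component)
  x1, x2, x3, x4 ≥ 0.
The optimal basis is {phthalo green, iron-oxide red}; zinc oxide, barium sulfate drop out. There the red component and blue component constraints are tight.
So phthalo green = 1.648 kg, iron-oxide red = 0.7749 kg.
Objective = 20.94·1.648 + 2.13·0.7749 = 36.1597.

£36.16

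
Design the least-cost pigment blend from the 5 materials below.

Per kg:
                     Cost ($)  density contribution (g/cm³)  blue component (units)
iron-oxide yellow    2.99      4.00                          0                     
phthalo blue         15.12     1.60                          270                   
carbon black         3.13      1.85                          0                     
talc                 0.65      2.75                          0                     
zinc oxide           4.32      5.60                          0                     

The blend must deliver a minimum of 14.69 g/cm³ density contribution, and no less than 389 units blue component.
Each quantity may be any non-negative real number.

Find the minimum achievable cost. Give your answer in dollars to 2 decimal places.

Let x1 = kg of iron-oxide yellow, x2 = kg of phthalo blue, x3 = kg of carbon black, x4 = kg of talc, x5 = kg of zinc oxide.
min 2.99x1 + 15.12x2 + 3.13x3 + 0.65x4 + 4.32x5 subject to:
  4x1 + 1.6x2 + 1.85x3 + 2.75x4 + 5.6x5 ≥ 14.69   (density contribution)
  270x2 ≥ 389   (blue component)
  x1, x2, x3, x4, x5 ≥ 0.
The minimum-cost mix takes nothing from iron-oxide yellow, carbon black, zinc oxide — only phthalo blue, talc. The density contribution and blue component requirements are met with equality.
That vertex is x2 = 1.4407, x4 = 4.5036.
Total cost: 15.12·1.4407 + 0.65·4.5036 = 24.7107.

$24.71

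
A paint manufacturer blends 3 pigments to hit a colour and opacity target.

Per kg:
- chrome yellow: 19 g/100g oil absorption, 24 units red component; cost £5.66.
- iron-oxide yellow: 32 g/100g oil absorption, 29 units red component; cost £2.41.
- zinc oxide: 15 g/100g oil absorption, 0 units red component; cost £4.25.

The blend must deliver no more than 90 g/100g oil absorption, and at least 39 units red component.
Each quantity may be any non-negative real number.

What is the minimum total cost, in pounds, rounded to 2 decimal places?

£3.24

Set it up as a linear program. Let x1 = kg of chrome yellow, x2 = kg of iron-oxide yellow, x3 = kg of zinc oxide.
Minimise 5.66x1 + 2.41x2 + 4.25x3 with:
  19x1 + 32x2 + 15x3 ≤ 90   (oil absorption)
  24x1 + 29x2 ≥ 39   (red component)
  x1, x2, x3 ≥ 0.
The optimal basis is {iron-oxide yellow}; chrome yellow, zinc oxide drop out. The red component requirement is met with equality.
Optimal quantities: iron-oxide yellow = 1.345 kg.
Objective = 2.41·1.345 = 3.2415.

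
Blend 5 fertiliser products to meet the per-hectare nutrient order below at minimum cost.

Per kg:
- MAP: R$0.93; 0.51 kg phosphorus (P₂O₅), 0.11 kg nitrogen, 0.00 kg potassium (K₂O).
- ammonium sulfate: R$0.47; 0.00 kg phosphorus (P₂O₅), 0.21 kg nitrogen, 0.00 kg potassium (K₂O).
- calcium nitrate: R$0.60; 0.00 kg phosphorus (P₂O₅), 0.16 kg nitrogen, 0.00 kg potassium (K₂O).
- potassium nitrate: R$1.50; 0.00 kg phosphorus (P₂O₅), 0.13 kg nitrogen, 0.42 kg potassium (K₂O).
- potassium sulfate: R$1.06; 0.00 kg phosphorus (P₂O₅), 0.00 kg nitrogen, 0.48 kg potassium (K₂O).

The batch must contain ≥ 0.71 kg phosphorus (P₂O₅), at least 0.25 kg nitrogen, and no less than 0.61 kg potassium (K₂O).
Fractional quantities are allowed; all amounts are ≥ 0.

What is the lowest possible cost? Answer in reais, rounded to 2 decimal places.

R$2.86

This is a linear program. Let x1 = kg of MAP, x2 = kg of ammonium sulfate, x3 = kg of calcium nitrate, x4 = kg of potassium nitrate, x5 = kg of potassium sulfate.
Minimize 0.93x1 + 0.47x2 + 0.6x3 + 1.5x4 + 1.06x5 s.t.:
  0.51x1 ≥ 0.71   (phosphorus (P₂O₅))
  0.11x1 + 0.21x2 + 0.16x3 + 0.13x4 ≥ 0.25   (nitrogen)
  0.42x4 + 0.48x5 ≥ 0.61   (potassium (K₂O))
  x1, x2, x3, x4, x5 ≥ 0.
At the optimum only MAP, ammonium sulfate, potassium sulfate are positive (calcium nitrate, potassium nitrate = 0). There the phosphorus (P₂O₅), nitrogen, potassium (K₂O) constraints are tight.
So MAP = 1.392 kg, ammonium sulfate = 0.4613 kg, potassium sulfate = 1.271 kg.
Cost = 0.93·1.392 + 0.47·0.4613 + 1.06·1.271 = 2.8586.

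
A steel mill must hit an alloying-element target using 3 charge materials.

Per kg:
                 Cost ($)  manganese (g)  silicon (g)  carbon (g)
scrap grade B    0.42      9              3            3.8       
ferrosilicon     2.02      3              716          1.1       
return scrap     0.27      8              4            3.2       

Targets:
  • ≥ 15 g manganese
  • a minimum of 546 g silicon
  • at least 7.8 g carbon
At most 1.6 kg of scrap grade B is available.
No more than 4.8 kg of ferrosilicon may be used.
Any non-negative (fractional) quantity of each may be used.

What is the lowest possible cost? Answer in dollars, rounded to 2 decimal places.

$2.10

Let x1 = kg of scrap grade B, x2 = kg of ferrosilicon, x3 = kg of return scrap.
Minimize 0.42x1 + 2.02x2 + 0.27x3 with:
  9x1 + 3x2 + 8x3 ≥ 15   (manganese)
  3x1 + 716x2 + 4x3 ≥ 546   (silicon)
  3.8x1 + 1.1x2 + 3.2x3 ≥ 7.8   (carbon)
  x1 ≤ 1.6
  x2 ≤ 4.8
  x1, x2, x3 ≥ 0.
The minimum-cost mix takes nothing from scrap grade B — only ferrosilicon, return scrap. There the silicon and carbon constraints are tight.
That vertex is x2 = 0.7504, x3 = 2.18.
Objective = 2.02·0.7504 + 0.27·2.18 = 2.1044.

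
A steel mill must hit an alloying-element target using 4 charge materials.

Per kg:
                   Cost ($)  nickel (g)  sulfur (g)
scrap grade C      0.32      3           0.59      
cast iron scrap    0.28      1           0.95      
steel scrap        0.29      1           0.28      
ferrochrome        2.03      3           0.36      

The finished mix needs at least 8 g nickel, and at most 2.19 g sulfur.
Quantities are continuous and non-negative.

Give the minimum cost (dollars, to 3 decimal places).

Set it up as a linear program. Let x1 = kg of scrap grade C, x2 = kg of cast iron scrap, x3 = kg of steel scrap, x4 = kg of ferrochrome.
Minimize 0.32x1 + 0.28x2 + 0.29x3 + 2.03x4 subject to:
  3x1 + 1x2 + 1x3 + 3x4 ≥ 8   (nickel)
  0.59x1 + 0.95x2 + 0.28x3 + 0.36x4 ≤ 2.19   (sulfur)
  x1, x2, x3, x4 ≥ 0.
The optimal basis is {scrap grade C}; cast iron scrap, steel scrap, ferrochrome drop out. There the nickel constraint is tight.
Optimal quantities: scrap grade C = 2.667 kg.
Objective = 0.32·2.667 = 0.85344.

$0.853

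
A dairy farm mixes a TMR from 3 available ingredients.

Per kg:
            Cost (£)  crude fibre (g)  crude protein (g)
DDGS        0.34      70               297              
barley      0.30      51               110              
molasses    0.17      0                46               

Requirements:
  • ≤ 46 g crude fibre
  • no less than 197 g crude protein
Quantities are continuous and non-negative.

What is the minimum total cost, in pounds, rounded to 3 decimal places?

£0.230

Let x1 = kg of DDGS, x2 = kg of barley, x3 = kg of molasses.
Minimize 0.34x1 + 0.3x2 + 0.17x3 s.t.:
  70x1 + 51x2 ≤ 46   (crude fibre)
  297x1 + 110x2 + 46x3 ≥ 197   (crude protein)
  x1, x2, x3 ≥ 0.
The cheapest feasible vertex uses only DDGS, molasses; barley is not used. Binding constraints: crude fibre and crude protein.
So DDGS = 0.6571 kg, molasses = 0.03975 kg.
Hence cost = 0.34·0.6571 + 0.17·0.03975 = £0.23017.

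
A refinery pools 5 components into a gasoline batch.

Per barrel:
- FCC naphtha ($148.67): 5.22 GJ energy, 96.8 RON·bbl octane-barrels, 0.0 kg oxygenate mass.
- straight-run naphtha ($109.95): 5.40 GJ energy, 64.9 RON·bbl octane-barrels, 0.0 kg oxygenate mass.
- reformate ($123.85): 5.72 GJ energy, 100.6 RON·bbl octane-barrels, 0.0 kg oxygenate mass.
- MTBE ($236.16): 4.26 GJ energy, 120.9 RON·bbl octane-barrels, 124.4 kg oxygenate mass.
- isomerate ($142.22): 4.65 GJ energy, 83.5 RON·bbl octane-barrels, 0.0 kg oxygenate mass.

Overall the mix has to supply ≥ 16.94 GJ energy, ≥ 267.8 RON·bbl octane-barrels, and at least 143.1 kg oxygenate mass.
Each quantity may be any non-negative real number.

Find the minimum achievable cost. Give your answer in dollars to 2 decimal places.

Let x1 = barrels of FCC naphtha, x2 = barrels of straight-run naphtha, x3 = barrels of reformate, x4 = barrels of MTBE, x5 = barrels of isomerate.
Minimize 148.67x1 + 109.95x2 + 123.85x3 + 236.16x4 + 142.22x5 with:
  5.22x1 + 5.4x2 + 5.72x3 + 4.26x4 + 4.65x5 ≥ 16.94   (energy)
  96.8x1 + 64.9x2 + 100.6x3 + 120.9x4 + 83.5x5 ≥ 267.8   (octane-barrels)
  124.4x4 ≥ 143.1   (oxygenate mass)
  x1, x2, x3, x4, x5 ≥ 0.
The optimal basis is {straight-run naphtha, MTBE}; FCC naphtha, reformate, isomerate drop out. The energy and oxygenate mass requirements are met with equality.
So straight-run naphtha = 2.2296 barrels, MTBE = 1.1503 barrels.
Hence cost = 109.95·2.2296 + 236.16·1.1503 = $516.7994.

$516.80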